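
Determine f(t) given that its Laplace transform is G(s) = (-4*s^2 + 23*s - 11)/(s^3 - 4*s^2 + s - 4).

f(t) = exp(4*t) + 3*sin(t) - 5*cos(t)

Factor the denominator: s^3 - 4*s^2 + s - 4 = (s - 4)*(s^2 + 1).
Partial fraction decomposition gives [1/(s - 4)] + [-5*s/(s^2 + 1)] + [3/(s^2 + 1)].
Invert each term: 1/(s - 4) ↔ e^(4t); -5·s/(s^2 + 1) ↔ -5cos(t); 3·1/(s^2 + 1) ↔ 3sin(t).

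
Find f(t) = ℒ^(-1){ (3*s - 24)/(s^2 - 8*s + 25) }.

Complete the square in the denominator: s^2 - 8*s + 25 = (s - 4)^2 + 3^2.
Split the numerator to match: 3*s - 24 = 3·(s - 4) - 4·3.
Invert each term: 3·(s - 4)/((s - 4)^2 + 9) ↔ 3e^(4t)cos(3t); -4·3/((s - 4)^2 + 9) ↔ -4e^(4t)sin(3t).

f(t) = -4*exp(4*t)*sin(3*t) + 3*exp(4*t)*cos(3*t)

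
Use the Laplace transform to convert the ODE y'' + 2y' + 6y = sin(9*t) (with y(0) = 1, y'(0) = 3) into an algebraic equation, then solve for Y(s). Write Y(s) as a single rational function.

Take the Laplace transform of both sides.
Using L{y''} = s^2 Y - s·y(0) - y'(0) and L{y'} = sY - y(0), with y(0) = 1, y'(0) = 3, the left side becomes (s^2 + 2*s + 6)Y - (s + 5).
The right side is L{sin(9*t)} = 9/(s^2 + 81).
So (s^2 + 2*s + 6)Y = 9/(s^2 + 81) + (s + 5).
Isolate Y and clear denominators.

Y(s) = (s^3 + 5*s^2 + 81*s + 414)/(s^4 + 2*s^3 + 87*s^2 + 162*s + 486)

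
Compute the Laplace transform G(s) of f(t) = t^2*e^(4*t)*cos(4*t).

L{cos(4t)} = s/(s^2 + 16).
Multiplying by e^(4t) shifts s → s - 4, so L{e^(4*t)*cos(4*t)} = (s - 4)/((s - 4)^2 + 16).
Then apply L{t^2·g(t)} = (-1)^2 d^2/ds^2[H(s)] with H(s) = (s - 4)/((s - 4)^2 + 16):
differentiating 2 times and applying the sign gives 2*(s - 4)*(s^2 - 8*s - 32)/(s^2 - 8*s + 32)^3.

G(s) = 2*(s - 4)*(s^2 - 8*s - 32)/(s^2 - 8*s + 32)^3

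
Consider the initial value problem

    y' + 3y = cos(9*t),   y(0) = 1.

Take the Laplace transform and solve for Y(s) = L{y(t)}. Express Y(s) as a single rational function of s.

Y(s) = (s^2 + s + 81)/(s^3 + 3*s^2 + 81*s + 243)

Take the Laplace transform of both sides.
Using L{y'} = sY - y(0) = sY - 1, the left side becomes (s + 3)Y - (1).
The right side is L{cos(9*t)} = s/(s^2 + 81).
So (s + 3)Y = s/(s^2 + 81) + (1).
Solve for Y(s) and write it as one ratio of polynomials.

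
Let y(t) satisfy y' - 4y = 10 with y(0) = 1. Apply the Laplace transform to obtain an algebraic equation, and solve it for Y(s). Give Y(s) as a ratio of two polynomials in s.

Y(s) = (s + 10)/(s^2 - 4*s)

Laplace-transform each side.
With L{y'} = sY - y(0) = sY - 1: the LHS transforms to (s - 4)Y - (1).
The right side is L{10} = 10/s.
So (s - 4)Y = 10/s + (1).
Isolate Y and clear denominators.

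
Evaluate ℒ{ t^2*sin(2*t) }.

4*(3*s^2 - 4)/(s^2 + 4)^3

L{sin(2t)} = 2/(s^2 + 4).
Then apply L{t^2·g(t)} = (-1)^2 d^2/ds^2[G(s)] with G(s) = 2/(s^2 + 4):
differentiating 2 times and applying the sign gives 4*(3*s^2 - 4)/(s^2 + 4)^3.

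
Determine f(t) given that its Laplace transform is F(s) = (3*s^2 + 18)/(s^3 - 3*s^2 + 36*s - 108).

f(t) = exp(3*t) + sin(6*t) + 2*cos(6*t)

Factor the denominator: s^3 - 3*s^2 + 36*s - 108 = (s - 3)*(s^2 + 36).
Partial fraction decomposition gives [1/(s - 3)] + [2*s/(s^2 + 36)] + [6/(s^2 + 36)].
Invert each term: 1/(s - 3) ↔ e^(3t); 2·s/(s^2 + 36) ↔ 2cos(6t); 1·6/(s^2 + 36) ↔ sin(6t).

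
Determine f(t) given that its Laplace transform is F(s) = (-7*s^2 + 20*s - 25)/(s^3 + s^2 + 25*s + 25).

Factor the denominator: s^3 + s^2 + 25*s + 25 = (s + 1)*(s^2 + 25).
Partial fraction decomposition gives [-2/(s + 1)] + [-5*s/(s^2 + 25)] + [25/(s^2 + 25)].
Invert each term: -2/(s + 1) ↔ -2e^(-t); -5·s/(s^2 + 25) ↔ -5cos(5t); 5·5/(s^2 + 25) ↔ 5sin(5t).

f(t) = 5*sin(5*t) - 5*cos(5*t) - 2*exp(-t)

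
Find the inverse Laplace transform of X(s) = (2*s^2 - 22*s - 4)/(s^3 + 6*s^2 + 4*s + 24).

-2*sin(2*t) - 3*cos(2*t) + 5*exp(-6*t)

Factor the denominator: s^3 + 6*s^2 + 4*s + 24 = (s + 6)*(s^2 + 4).
Partial fraction decomposition gives [5/(s + 6)] + [-3*s/(s^2 + 4)] + [-4/(s^2 + 4)].
Invert each term: 5/(s + 6) ↔ 5e^(-6t); -3·s/(s^2 + 4) ↔ -3cos(2t); -2·2/(s^2 + 4) ↔ -2sin(2t).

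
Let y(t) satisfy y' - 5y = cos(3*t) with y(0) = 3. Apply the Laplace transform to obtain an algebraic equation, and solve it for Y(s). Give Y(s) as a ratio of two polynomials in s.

Transform both sides with L{·}.
The derivative rules (L{y'} = sY - y(0) = sY - 3) turn the left side into (s - 5)Y - (3).
The right side is L{cos(3*t)} = s/(s^2 + 9).
So (s - 5)Y = s/(s^2 + 9) + (3).
Solve for Y(s) and write it as one ratio of polynomials.

Y(s) = (3*s^2 + s + 27)/(s^3 - 5*s^2 + 9*s - 45)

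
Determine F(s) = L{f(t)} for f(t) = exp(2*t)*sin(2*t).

F(s) = 2/((s - 2)^2 + 4)

L{sin(2t)} = 2/(s^2 + 4).
By the first shifting theorem, multiplying by e^(2t) replaces s with s - 2.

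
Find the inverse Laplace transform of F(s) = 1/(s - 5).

Since L{e^(5t)} = 1/(s - 5), the inverse is e^(5*t).

exp(5*t)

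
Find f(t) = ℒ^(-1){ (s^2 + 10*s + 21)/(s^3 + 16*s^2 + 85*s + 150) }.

Factor the denominator: s^3 + 16*s^2 + 85*s + 150 = (s + 5)^2*(s + 6).
Partial fraction decomposition gives [4/(s + 5)] + [-4/(s + 5)^2] + [-3/(s + 6)].
Invert each term: 4/(s + 5) ↔ 4e^(-5t); -4/(s + 5)^2 ↔ -4t·e^(-5t); -3/(s + 6) ↔ -3e^(-6t).

f(t) = -4*t*exp(-5*t) + 4*exp(-5*t) - 3*exp(-6*t)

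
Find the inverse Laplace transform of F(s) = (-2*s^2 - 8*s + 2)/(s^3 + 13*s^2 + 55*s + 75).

Factor the denominator: s^3 + 13*s^2 + 55*s + 75 = (s + 3)*(s + 5)^2.
Partial fraction decomposition gives [-4/(s + 5)] + [4/(s + 5)^2] + [2/(s + 3)].
Invert each term: -4/(s + 5) ↔ -4e^(-5t); 4/(s + 5)^2 ↔ 4t·e^(-5t); 2/(s + 3) ↔ 2e^(-3t).

4*t*exp(-5*t) + 2*exp(-3*t) - 4*exp(-5*t)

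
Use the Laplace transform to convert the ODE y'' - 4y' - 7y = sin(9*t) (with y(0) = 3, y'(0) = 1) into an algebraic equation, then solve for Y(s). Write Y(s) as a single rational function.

Y(s) = (3*s^3 - 11*s^2 + 243*s - 882)/(s^4 - 4*s^3 + 74*s^2 - 324*s - 567)

Transform both sides with L{·}.
The derivative rules (L{y''} = s^2 Y - s·y(0) - y'(0) and L{y'} = sY - y(0), with y(0) = 3, y'(0) = 1) turn the left side into (s^2 - 4*s - 7)Y - (3*s - 11).
The right side is L{sin(9*t)} = 9/(s^2 + 81).
So (s^2 - 4*s - 7)Y = 9/(s^2 + 81) + (3*s - 11).
Divide through and combine into a single rational function.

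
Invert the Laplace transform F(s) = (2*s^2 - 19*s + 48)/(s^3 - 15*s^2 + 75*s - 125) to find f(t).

f(t) = 3*t^2*exp(5*t)/2 + t*exp(5*t) + 2*exp(5*t)

Factor the denominator: s^3 - 15*s^2 + 75*s - 125 = (s - 5)^3.
Partial fraction decomposition gives [2/(s - 5)] + [(s - 5)^(-2)] + [3/(s - 5)^3].
Invert each term: 2/(s - 5) ↔ 2e^(5t); 1/(s - 5)^2 ↔ t·e^(5t); 3/(s - 5)^3 ↔ (3/2)t^2·e^(5t).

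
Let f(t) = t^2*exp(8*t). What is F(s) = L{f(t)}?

F(s) = 2/(s - 8)^3

L{e^(8t)} = 1/(s - 8).
Then apply L{t^2·g(t)} = (-1)^2 d^2/ds^2[G(s)] with G(s) = 1/(s - 8):
differentiating 2 times and applying the sign gives 2/(s - 8)^3.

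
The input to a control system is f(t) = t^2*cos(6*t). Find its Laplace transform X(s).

L{cos(6t)} = s/(s^2 + 36).
Then apply L{t^2·g(t)} = (-1)^2 d^2/ds^2[G(s)] with G(s) = s/(s^2 + 36):
differentiating 2 times and applying the sign gives 2*s*(s^2 - 108)/(s^2 + 36)^3.

X(s) = 2*s*(s^2 - 108)/(s^2 + 36)^3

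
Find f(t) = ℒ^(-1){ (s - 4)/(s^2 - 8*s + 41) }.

f(t) = exp(4*t)*cos(5*t)

Rewrite the denominator: s^2 - 8*s + 41 = (s - 4)^2 + 25.
The form in (s - 4) signals a first-shifting-theorem factor e^(4t).
Since L{cos(5t)} = s/(s^2 + 25), the inverse is e^(4*t)*cos(5*t).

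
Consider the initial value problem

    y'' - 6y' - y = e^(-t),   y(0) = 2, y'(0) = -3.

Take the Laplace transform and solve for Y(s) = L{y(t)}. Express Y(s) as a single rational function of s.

Y(s) = (2*s^2 - 13*s - 14)/(s^3 - 5*s^2 - 7*s - 1)

Laplace-transform each side.
Using L{y''} = s^2 Y - s·y(0) - y'(0) and L{y'} = sY - y(0), with y(0) = 2, y'(0) = -3, the left side becomes (s^2 - 6*s - 1)Y - (2*s - 15).
The right side is L{e^(-t)} = 1/(s + 1).
So (s^2 - 6*s - 1)Y = 1/(s + 1) + (2*s - 15).
Isolate Y and clear denominators.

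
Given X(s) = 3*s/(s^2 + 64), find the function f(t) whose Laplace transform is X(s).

f(t) = 3*cos(8*t)

Since L{cos(8t)} = s/(s^2 + 64), the inverse is cos(8*t), scaled by 3.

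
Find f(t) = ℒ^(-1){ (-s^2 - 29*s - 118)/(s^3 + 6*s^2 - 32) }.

f(t) = 3*t*exp(-4*t) - 5*exp(2*t) + 4*exp(-4*t)

Factor the denominator: s^3 + 6*s^2 - 32 = (s - 2)*(s + 4)^2.
Partial fraction decomposition gives [4/(s + 4)] + [3/(s + 4)^2] + [-5/(s - 2)].
Invert each term: 4/(s + 4) ↔ 4e^(-4t); 3/(s + 4)^2 ↔ 3t·e^(-4t); -5/(s - 2) ↔ -5e^(2t).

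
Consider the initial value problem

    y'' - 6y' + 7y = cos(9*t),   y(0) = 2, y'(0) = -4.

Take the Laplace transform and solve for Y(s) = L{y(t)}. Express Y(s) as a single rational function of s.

Apply the Laplace transform to the equation.
Using L{y''} = s^2 Y - s·y(0) - y'(0) and L{y'} = sY - y(0), with y(0) = 2, y'(0) = -4, the left side becomes (s^2 - 6*s + 7)Y - (2*s - 16).
The right side is L{cos(9*t)} = s/(s^2 + 81).
So (s^2 - 6*s + 7)Y = s/(s^2 + 81) + (2*s - 16).
Isolate Y and clear denominators.

Y(s) = (2*s^3 - 16*s^2 + 163*s - 1296)/(s^4 - 6*s^3 + 88*s^2 - 486*s + 567)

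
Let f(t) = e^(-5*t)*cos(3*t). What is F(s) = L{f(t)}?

L{cos(3t)} = s/(s^2 + 9).
By the first shifting theorem, multiplying by e^(-5t) replaces s with s + 5.

F(s) = (s + 5)/((s + 5)^2 + 9)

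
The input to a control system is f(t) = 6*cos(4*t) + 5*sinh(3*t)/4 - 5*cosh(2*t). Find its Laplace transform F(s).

By linearity of the Laplace transform, transform each term separately.
(5/4)·[L{sinh(3t)} = 3/(s^2 - 9)]; (6)·[L{cos(4t)} = s/(s^2 + 16)]; (-5)·[L{cosh(2t)} = s/(s^2 - 4)].

F(s) = 6*s/(s^2 + 16) - 5*s/(s^2 - 4) + 15/(4*(s^2 - 9))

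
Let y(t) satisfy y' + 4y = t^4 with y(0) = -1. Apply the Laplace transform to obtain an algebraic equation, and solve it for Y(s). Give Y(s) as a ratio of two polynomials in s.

Apply the Laplace transform to the equation.
Using L{y'} = sY - y(0) = sY - (-1), the left side becomes (s + 4)Y - (-1).
The right side is L{t^4} = 24/s^5.
So (s + 4)Y = 24/s^5 + (-1).
Solve for Y(s) and write it as one ratio of polynomials.

Y(s) = (-s^5 + 24)/(s^6 + 4*s^5)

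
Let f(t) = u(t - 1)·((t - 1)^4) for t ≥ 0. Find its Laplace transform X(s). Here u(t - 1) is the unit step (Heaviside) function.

X(s) = 24*exp(-s)/s^5

By the second shifting theorem, L{u(t - c)·g(t - c)} = e^(-cs)·G(s) with c = 1 and G(s) = L{g(t)}.
L{t^4} = 4!/s^5 = 24/s^5.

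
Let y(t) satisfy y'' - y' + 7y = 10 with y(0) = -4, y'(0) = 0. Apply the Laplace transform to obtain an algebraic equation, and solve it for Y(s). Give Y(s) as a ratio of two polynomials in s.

Y(s) = (-4*s^2 + 4*s + 10)/(s^3 - s^2 + 7*s)

Transform both sides with L{·}.
The derivative rules (L{y''} = s^2 Y - s·y(0) - y'(0) and L{y'} = sY - y(0), with y(0) = -4, y'(0) = 0) turn the left side into (s^2 - s + 7)Y - (-4*s + 4).
The right side is L{10} = 10/s.
So (s^2 - s + 7)Y = 10/s + (-4*s + 4).
Divide through and combine into a single rational function.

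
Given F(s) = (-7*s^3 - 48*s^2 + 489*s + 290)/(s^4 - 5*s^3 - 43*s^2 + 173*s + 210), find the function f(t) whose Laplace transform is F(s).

Factor the denominator: s^4 - 5*s^3 - 43*s^2 + 173*s + 210 = (s - 7)*(s - 5)*(s + 1)*(s + 6).
Partial fraction decomposition gives [-5/(s - 7)] + [-5/(s - 5)] + [-1/(s + 1)] + [4/(s + 6)].
Invert each term: -5/(s - 7) ↔ -5e^(7t); -5/(s - 5) ↔ -5e^(5t); -1/(s + 1) ↔ -e^(-t); 4/(s + 6) ↔ 4e^(-6t).

f(t) = -5*exp(7*t) - 5*exp(5*t) - exp(-t) + 4*exp(-6*t)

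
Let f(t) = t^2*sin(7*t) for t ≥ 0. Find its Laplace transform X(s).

X(s) = 14*(3*s^2 - 49)/(s^2 + 49)^3

L{sin(7t)} = 7/(s^2 + 49).
Then apply L{t^2·g(t)} = (-1)^2 d^2/ds^2[G(s)] with G(s) = 7/(s^2 + 49):
differentiating 2 times and applying the sign gives 14*(3*s^2 - 49)/(s^2 + 49)^3.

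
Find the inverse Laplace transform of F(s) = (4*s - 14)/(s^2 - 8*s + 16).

Factor the denominator: s^2 - 8*s + 16 = (s - 4)^2.
Partial fraction decomposition gives [4/(s - 4)] + [2/(s - 4)^2].
Invert each term: 4/(s - 4) ↔ 4e^(4t); 2/(s - 4)^2 ↔ 2t·e^(4t).

2*t*exp(4*t) + 4*exp(4*t)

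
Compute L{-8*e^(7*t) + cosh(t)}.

s/(s^2 - 1) - 8/(s - 7)

Apply the Laplace transform termwise.
(-8)·[L{e^(7t)} = 1/(s - 7)]; L{cosh(t)} = s/(s^2 - 1).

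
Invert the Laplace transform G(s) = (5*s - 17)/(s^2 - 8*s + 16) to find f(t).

Factor the denominator: s^2 - 8*s + 16 = (s - 4)^2.
Partial fraction decomposition gives [5/(s - 4)] + [3/(s - 4)^2].
Invert each term: 5/(s - 4) ↔ 5e^(4t); 3/(s - 4)^2 ↔ 3t·e^(4t).

f(t) = 3*t*exp(4*t) + 5*exp(4*t)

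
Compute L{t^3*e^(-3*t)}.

L{t^3} = 3!/s^4 = 6/s^4.
By the first shifting theorem, multiplying by e^(-3t) replaces s with s + 3.

6/(s + 3)^4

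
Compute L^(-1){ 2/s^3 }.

Since L{t^2} = 2!/s^3 = 2/s^3, the inverse is t^2.

t^2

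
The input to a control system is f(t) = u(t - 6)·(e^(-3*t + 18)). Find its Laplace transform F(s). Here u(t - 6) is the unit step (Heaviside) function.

F(s) = exp(-6*s)/(s + 3)

By the second shifting theorem, L{u(t - c)·g(t - c)} = e^(-cs)·G(s) with c = 6 and G(s) = L{g(t)}.
L{e^(-3t)} = 1/(s + 3).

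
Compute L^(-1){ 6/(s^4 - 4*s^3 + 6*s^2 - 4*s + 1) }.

t^3*exp(t)

Rewrite the denominator: s^4 - 4*s^3 + 6*s^2 - 4*s + 1 = (s - 1)^4.
The form in (s - 1) signals a first-shifting-theorem factor e^(t).
Since L{t^3} = 3!/s^4 = 6/s^4, the inverse is t^3*exp(t).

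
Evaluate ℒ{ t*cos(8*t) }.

(s - 8)*(s + 8)/(s^2 + 64)^2

L{cos(8t)} = s/(s^2 + 64).
Then apply L{t·g(t)} = -d/ds[G(s)] with G(s) = s/(s^2 + 64):
differentiating 1 time and applying the sign gives (s - 8)*(s + 8)/(s^2 + 64)^2.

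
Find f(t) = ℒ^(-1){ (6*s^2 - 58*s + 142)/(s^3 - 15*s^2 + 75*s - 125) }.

Factor the denominator: s^3 - 15*s^2 + 75*s - 125 = (s - 5)^3.
Partial fraction decomposition gives [6/(s - 5)] + [2/(s - 5)^2] + [2/(s - 5)^3].
Invert each term: 6/(s - 5) ↔ 6e^(5t); 2/(s - 5)^2 ↔ 2t·e^(5t); 2/(s - 5)^3 ↔ (1)t^2·e^(5t).

f(t) = t^2*exp(5*t) + 2*t*exp(5*t) + 6*exp(5*t)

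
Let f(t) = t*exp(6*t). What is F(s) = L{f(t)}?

F(s) = (s - 6)^(-2)

L{t} = 1!/s^2 = 1/s^2.
By the first shifting theorem, multiplying by e^(6t) replaces s with s - 6.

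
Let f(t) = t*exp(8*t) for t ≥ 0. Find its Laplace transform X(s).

L{e^(8t)} = 1/(s - 8).
Then apply L{t·g(t)} = -d/ds[G(s)] with G(s) = 1/(s - 8):
differentiating 1 time and applying the sign gives (s - 8)^(-2).

X(s) = (s - 8)^(-2)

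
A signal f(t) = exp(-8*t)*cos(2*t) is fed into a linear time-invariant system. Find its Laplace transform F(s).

L{cos(2t)} = s/(s^2 + 4).
By the first shifting theorem, multiplying by e^(-8t) replaces s with s + 8.

F(s) = (s + 8)/((s + 8)^2 + 4)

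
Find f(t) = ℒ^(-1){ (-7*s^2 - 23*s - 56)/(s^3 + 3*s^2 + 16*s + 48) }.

Factor the denominator: s^3 + 3*s^2 + 16*s + 48 = (s + 3)*(s^2 + 16).
Partial fraction decomposition gives [-2/(s + 3)] + [-5*s/(s^2 + 16)] + [-8/(s^2 + 16)].
Invert each term: -2/(s + 3) ↔ -2e^(-3t); -5·s/(s^2 + 16) ↔ -5cos(4t); -2·4/(s^2 + 16) ↔ -2sin(4t).

f(t) = -2*sin(4*t) - 5*cos(4*t) - 2*exp(-3*t)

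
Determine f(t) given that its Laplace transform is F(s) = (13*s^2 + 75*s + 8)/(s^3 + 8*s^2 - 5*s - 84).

Factor the denominator: s^3 + 8*s^2 - 5*s - 84 = (s - 3)*(s + 4)*(s + 7).
Partial fraction decomposition gives [5/(s - 3)] + [4/(s + 4)] + [4/(s + 7)].
Invert each term: 5/(s - 3) ↔ 5e^(3t); 4/(s + 4) ↔ 4e^(-4t); 4/(s + 7) ↔ 4e^(-7t).

f(t) = 5*exp(3*t) + 4*exp(-4*t) + 4*exp(-7*t)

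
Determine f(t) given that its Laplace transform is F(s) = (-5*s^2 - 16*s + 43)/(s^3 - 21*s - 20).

Factor the denominator: s^3 - 21*s - 20 = (s - 5)*(s + 1)*(s + 4).
Partial fraction decomposition gives [1/(s + 4)] + [-3/(s - 5)] + [-3/(s + 1)].
Invert each term: 1/(s + 4) ↔ e^(-4t); -3/(s - 5) ↔ -3e^(5t); -3/(s + 1) ↔ -3e^(-t).

f(t) = -3*exp(5*t) - 3*exp(-t) + exp(-4*t)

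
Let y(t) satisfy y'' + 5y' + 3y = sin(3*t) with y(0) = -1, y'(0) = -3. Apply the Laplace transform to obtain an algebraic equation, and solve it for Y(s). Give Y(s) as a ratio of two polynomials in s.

Take the Laplace transform of both sides.
Using L{y''} = s^2 Y - s·y(0) - y'(0) and L{y'} = sY - y(0), with y(0) = -1, y'(0) = -3, the left side becomes (s^2 + 5*s + 3)Y - (-s - 8).
The right side is L{sin(3*t)} = 3/(s^2 + 9).
So (s^2 + 5*s + 3)Y = 3/(s^2 + 9) + (-s - 8).
Isolate Y and clear denominators.

Y(s) = (-s^3 - 8*s^2 - 9*s - 69)/(s^4 + 5*s^3 + 12*s^2 + 45*s + 27)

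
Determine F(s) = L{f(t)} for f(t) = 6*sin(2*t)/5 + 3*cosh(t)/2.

F(s) = 3*s/(2*(s^2 - 1)) + 12/(5*(s^2 + 4))

Apply the Laplace transform termwise.
(6/5)·[L{sin(2t)} = 2/(s^2 + 4)]; (3/2)·[L{cosh(t)} = s/(s^2 - 1)].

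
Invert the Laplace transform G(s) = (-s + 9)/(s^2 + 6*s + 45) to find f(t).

Complete the square in the denominator: s^2 + 6*s + 45 = (s + 3)^2 + 6^2.
Split the numerator to match: -s + 9 = -1·(s + 3) + 2·6.
Invert each term: -1·(s + 3)/((s + 3)^2 + 36) ↔ -e^(-3t)cos(6t); 2·6/((s + 3)^2 + 36) ↔ 2e^(-3t)sin(6t).

f(t) = 2*exp(-3*t)*sin(6*t) - exp(-3*t)*cos(6*t)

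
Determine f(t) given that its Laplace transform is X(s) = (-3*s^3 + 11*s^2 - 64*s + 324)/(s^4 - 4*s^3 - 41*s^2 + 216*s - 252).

f(t) = -2*exp(6*t) - 5*exp(3*t) + 6*exp(2*t) - 2*exp(-7*t)

Factor the denominator: s^4 - 4*s^3 - 41*s^2 + 216*s - 252 = (s - 6)*(s - 3)*(s - 2)*(s + 7).
Partial fraction decomposition gives [-5/(s - 3)] + [-2/(s + 7)] + [-2/(s - 6)] + [6/(s - 2)].
Invert each term: -5/(s - 3) ↔ -5e^(3t); -2/(s + 7) ↔ -2e^(-7t); -2/(s - 6) ↔ -2e^(6t); 6/(s - 2) ↔ 6e^(2t).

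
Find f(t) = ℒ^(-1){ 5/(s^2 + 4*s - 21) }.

Rewrite the denominator: s^2 + 4*s - 21 = (s + 2)^2 - 25.
The form in (s + 2) signals a first-shifting-theorem factor e^(-2t).
Since L{sinh(5t)} = 5/(s^2 - 25), the inverse is exp(-2*t)*sinh(5*t).

f(t) = exp(-2*t)*sinh(5*t)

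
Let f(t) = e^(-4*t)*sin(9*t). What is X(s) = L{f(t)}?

L{sin(9t)} = 9/(s^2 + 81).
By the first shifting theorem, multiplying by e^(-4t) replaces s with s + 4.

X(s) = 9/((s + 4)^2 + 81)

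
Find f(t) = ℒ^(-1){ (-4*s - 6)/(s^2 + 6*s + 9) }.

Factor the denominator: s^2 + 6*s + 9 = (s + 3)^2.
Partial fraction decomposition gives [-4/(s + 3)] + [6/(s + 3)^2].
Invert each term: -4/(s + 3) ↔ -4e^(-3t); 6/(s + 3)^2 ↔ 6t·e^(-3t).

f(t) = 6*t*exp(-3*t) - 4*exp(-3*t)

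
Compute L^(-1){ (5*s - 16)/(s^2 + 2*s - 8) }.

Factor the denominator: s^2 + 2*s - 8 = (s - 2)*(s + 4).
Partial fraction decomposition gives [6/(s + 4)] + [-1/(s - 2)].
Invert each term: 6/(s + 4) ↔ 6e^(-4t); -1/(s - 2) ↔ -e^(2t).

-exp(2*t) + 6*exp(-4*t)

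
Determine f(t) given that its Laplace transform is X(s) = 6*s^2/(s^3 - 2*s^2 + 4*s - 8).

f(t) = 3*exp(2*t) + 3*sin(2*t) + 3*cos(2*t)

Factor the denominator: s^3 - 2*s^2 + 4*s - 8 = (s - 2)*(s^2 + 4).
Partial fraction decomposition gives [3/(s - 2)] + [3*s/(s^2 + 4)] + [6/(s^2 + 4)].
Invert each term: 3/(s - 2) ↔ 3e^(2t); 3·s/(s^2 + 4) ↔ 3cos(2t); 3·2/(s^2 + 4) ↔ 3sin(2t).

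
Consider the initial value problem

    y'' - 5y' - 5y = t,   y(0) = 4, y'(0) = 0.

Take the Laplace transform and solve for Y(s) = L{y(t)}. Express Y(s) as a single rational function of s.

Y(s) = (4*s^3 - 20*s^2 + 1)/(s^4 - 5*s^3 - 5*s^2)

Take the Laplace transform of both sides.
The derivative rules (L{y''} = s^2 Y - s·y(0) - y'(0) and L{y'} = sY - y(0), with y(0) = 4, y'(0) = 0) turn the left side into (s^2 - 5*s - 5)Y - (4*s - 20).
The right side is L{t} = s^(-2).
So (s^2 - 5*s - 5)Y = s^(-2) + (4*s - 20).
Solve for Y(s) and write it as one ratio of polynomials.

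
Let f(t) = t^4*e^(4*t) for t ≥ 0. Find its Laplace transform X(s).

L{t^4} = 4!/s^5 = 24/s^5.
By the first shifting theorem, multiplying by e^(4t) replaces s with s - 4.

X(s) = 24/(s - 4)^5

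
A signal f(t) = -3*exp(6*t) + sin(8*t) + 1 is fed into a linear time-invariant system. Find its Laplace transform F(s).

F(s) = 8/(s^2 + 64) - 3/(s - 6) + 1/s

The transform is linear, so treat each term independently.
L{1} = 1/s; L{sin(8t)} = 8/(s^2 + 64); (-3)·[L{e^(6t)} = 1/(s - 6)].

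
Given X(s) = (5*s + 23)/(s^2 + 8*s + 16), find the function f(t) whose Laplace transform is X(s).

f(t) = 3*t*exp(-4*t) + 5*exp(-4*t)

Factor the denominator: s^2 + 8*s + 16 = (s + 4)^2.
Partial fraction decomposition gives [5/(s + 4)] + [3/(s + 4)^2].
Invert each term: 5/(s + 4) ↔ 5e^(-4t); 3/(s + 4)^2 ↔ 3t·e^(-4t).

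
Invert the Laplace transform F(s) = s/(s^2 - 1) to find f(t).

Since L{cosh(t)} = s/(s^2 - 1), the inverse is cosh(t).

f(t) = cosh(t)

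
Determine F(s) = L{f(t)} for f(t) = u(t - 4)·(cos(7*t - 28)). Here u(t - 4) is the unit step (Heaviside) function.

F(s) = s*exp(-4*s)/(s^2 + 49)

By the second shifting theorem, L{u(t - c)·g(t - c)} = e^(-cs)·G(s) with c = 4 and G(s) = L{g(t)}.
L{cos(7t)} = s/(s^2 + 49).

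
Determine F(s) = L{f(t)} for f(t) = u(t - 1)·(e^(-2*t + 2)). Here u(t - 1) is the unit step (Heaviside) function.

F(s) = exp(-s)/(s + 2)

By the second shifting theorem, L{u(t - c)·g(t - c)} = e^(-cs)·G(s) with c = 1 and G(s) = L{g(t)}.
L{e^(-2t)} = 1/(s + 2).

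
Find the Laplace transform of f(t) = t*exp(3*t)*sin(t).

2*(s - 3)/(s^2 - 6*s + 10)^2

L{sin(t)} = 1/(s^2 + 1).
Multiplying by e^(3t) shifts s → s - 3, so L{exp(3*t)*sin(t)} = 1/((s - 3)^2 + 1).
Then apply L{t·g(t)} = -d/ds[H(s)] with H(s) = 1/((s - 3)^2 + 1):
differentiating 1 time and applying the sign gives 2*(s - 3)/(s^2 - 6*s + 10)^2.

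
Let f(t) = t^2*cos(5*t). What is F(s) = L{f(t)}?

L{cos(5t)} = s/(s^2 + 25).
Then apply L{t^2·g(t)} = (-1)^2 d^2/ds^2[G(s)] with G(s) = s/(s^2 + 25):
differentiating 2 times and applying the sign gives 2*s*(s^2 - 75)/(s^2 + 25)^3.

F(s) = 2*s*(s^2 - 75)/(s^2 + 25)^3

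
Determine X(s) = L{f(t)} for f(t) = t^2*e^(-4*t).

X(s) = 2/(s + 4)^3

L{e^(-4t)} = 1/(s + 4).
Then apply L{t^2·g(t)} = (-1)^2 d^2/ds^2[G(s)] with G(s) = 1/(s + 4):
differentiating 2 times and applying the sign gives 2/(s + 4)^3.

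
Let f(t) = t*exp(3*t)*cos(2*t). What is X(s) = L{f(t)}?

X(s) = (s - 5)*(s - 1)/(s^2 - 6*s + 13)^2

L{cos(2t)} = s/(s^2 + 4).
Multiplying by e^(3t) shifts s → s - 3, so L{exp(3*t)*cos(2*t)} = (s - 3)/((s - 3)^2 + 4).
Then apply L{t·g(t)} = -d/ds[G(s)] with G(s) = (s - 3)/((s - 3)^2 + 4):
differentiating 1 time and applying the sign gives (s - 5)*(s - 1)/(s^2 - 6*s + 13)^2.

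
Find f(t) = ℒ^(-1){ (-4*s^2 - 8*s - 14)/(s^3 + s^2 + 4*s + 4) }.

Factor the denominator: s^3 + s^2 + 4*s + 4 = (s + 1)*(s^2 + 4).
Partial fraction decomposition gives [-2/(s + 1)] + [-2*s/(s^2 + 4)] + [-6/(s^2 + 4)].
Invert each term: -2/(s + 1) ↔ -2e^(-t); -2·s/(s^2 + 4) ↔ -2cos(2t); -3·2/(s^2 + 4) ↔ -3sin(2t).

f(t) = -3*sin(2*t) - 2*cos(2*t) - 2*exp(-t)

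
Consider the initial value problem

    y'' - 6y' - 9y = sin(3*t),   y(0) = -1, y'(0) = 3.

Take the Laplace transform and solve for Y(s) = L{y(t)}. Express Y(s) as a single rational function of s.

Y(s) = (-s^3 + 9*s^2 - 9*s + 84)/(s^4 - 6*s^3 - 54*s - 81)

Laplace-transform each side.
The derivative rules (L{y''} = s^2 Y - s·y(0) - y'(0) and L{y'} = sY - y(0), with y(0) = -1, y'(0) = 3) turn the left side into (s^2 - 6*s - 9)Y - (-s + 9).
The right side is L{sin(3*t)} = 3/(s^2 + 9).
So (s^2 - 6*s - 9)Y = 3/(s^2 + 9) + (-s + 9).
Isolate Y and clear denominators.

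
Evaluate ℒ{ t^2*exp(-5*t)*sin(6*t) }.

36*(s^2 + 10*s + 13)/(s^2 + 10*s + 61)^3

L{sin(6t)} = 6/(s^2 + 36).
Multiplying by e^(-5t) shifts s → s + 5, so L{exp(-5*t)*sin(6*t)} = 6/((s + 5)^2 + 36).
Then apply L{t^2·g(t)} = (-1)^2 d^2/ds^2[G(s)] with G(s) = 6/((s + 5)^2 + 36):
differentiating 2 times and applying the sign gives 36*(s^2 + 10*s + 13)/(s^2 + 10*s + 61)^3.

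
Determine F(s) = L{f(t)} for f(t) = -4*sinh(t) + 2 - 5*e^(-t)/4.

F(s) = -4/(s^2 - 1) - 5/(4*(s + 1)) + 2/s

By linearity of the Laplace transform, transform each term separately.
(-4)·[L{sinh(t)} = 1/(s^2 - 1)]; (-5/4)·[L{e^(-t)} = 1/(s + 1)]; L{2} = 2/s.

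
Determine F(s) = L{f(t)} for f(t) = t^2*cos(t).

L{cos(t)} = s/(s^2 + 1).
Then apply L{t^2·g(t)} = (-1)^2 d^2/ds^2[G(s)] with G(s) = s/(s^2 + 1):
differentiating 2 times and applying the sign gives 2*s*(s^2 - 3)/(s^2 + 1)^3.

F(s) = 2*s*(s^2 - 3)/(s^2 + 1)^3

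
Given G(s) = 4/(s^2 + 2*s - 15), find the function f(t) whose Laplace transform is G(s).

f(t) = exp(-t)*sinh(4*t)

Rewrite the denominator: s^2 + 2*s - 15 = (s + 1)^2 - 16.
The form in (s + 1) signals a first-shifting-theorem factor e^(-t).
Since L{sinh(4t)} = 4/(s^2 - 16), the inverse is e^(-t)*sinh(4*t).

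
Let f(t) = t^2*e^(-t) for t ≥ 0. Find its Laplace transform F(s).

L{e^(-t)} = 1/(s + 1).
Then apply L{t^2·g(t)} = (-1)^2 d^2/ds^2[G(s)] with G(s) = 1/(s + 1):
differentiating 2 times and applying the sign gives 2/(s + 1)^3.

F(s) = 2/(s + 1)^3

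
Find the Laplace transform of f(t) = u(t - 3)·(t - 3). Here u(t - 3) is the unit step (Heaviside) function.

By the second shifting theorem, L{u(t - c)·g(t - c)} = e^(-cs)·G(s) with c = 3 and G(s) = L{g(t)}.
L{t} = 1!/s^2 = 1/s^2.

exp(-3*s)/s^2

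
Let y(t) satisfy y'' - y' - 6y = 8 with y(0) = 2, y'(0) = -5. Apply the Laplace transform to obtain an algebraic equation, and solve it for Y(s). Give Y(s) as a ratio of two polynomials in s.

Take the Laplace transform of both sides.
Using L{y''} = s^2 Y - s·y(0) - y'(0) and L{y'} = sY - y(0), with y(0) = 2, y'(0) = -5, the left side becomes (s^2 - s - 6)Y - (2*s - 7).
The right side is L{8} = 8/s.
So (s^2 - s - 6)Y = 8/s + (2*s - 7).
Solve for Y(s) and write it as one ratio of polynomials.

Y(s) = (2*s^2 - 7*s + 8)/(s^3 - s^2 - 6*s)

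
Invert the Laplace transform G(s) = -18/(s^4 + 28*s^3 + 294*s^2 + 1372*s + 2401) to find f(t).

f(t) = -3*t^3*exp(-7*t)

Rewrite the denominator: s^4 + 28*s^3 + 294*s^2 + 1372*s + 2401 = (s + 7)^4.
The form in (s + 7) signals a first-shifting-theorem factor e^(-7t).
Since L{t^3} = 3!/s^4 = 6/s^4, the inverse is t^3*e^(-7*t), scaled by -3.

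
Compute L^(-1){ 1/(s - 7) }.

exp(7*t)

Since L{e^(7t)} = 1/(s - 7), the inverse is e^(7*t).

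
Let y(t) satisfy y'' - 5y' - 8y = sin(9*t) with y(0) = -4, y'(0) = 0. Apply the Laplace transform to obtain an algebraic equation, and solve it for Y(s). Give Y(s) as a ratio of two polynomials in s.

Y(s) = (-4*s^3 + 20*s^2 - 324*s + 1629)/(s^4 - 5*s^3 + 73*s^2 - 405*s - 648)

Laplace-transform each side.
Using L{y''} = s^2 Y - s·y(0) - y'(0) and L{y'} = sY - y(0), with y(0) = -4, y'(0) = 0, the left side becomes (s^2 - 5*s - 8)Y - (-4*s + 20).
The right side is L{sin(9*t)} = 9/(s^2 + 81).
So (s^2 - 5*s - 8)Y = 9/(s^2 + 81) + (-4*s + 20).
Divide through and combine into a single rational function.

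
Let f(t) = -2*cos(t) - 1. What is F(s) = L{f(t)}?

F(s) = -2*s/(s^2 + 1) - 1/s

The transform is linear, so treat each term independently.
(-2)·[L{cos(t)} = s/(s^2 + 1)]; L{-1} = -1/s.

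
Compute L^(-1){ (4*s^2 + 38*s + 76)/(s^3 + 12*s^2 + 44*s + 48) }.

Factor the denominator: s^3 + 12*s^2 + 44*s + 48 = (s + 2)*(s + 4)*(s + 6).
Partial fraction decomposition gives [3/(s + 4)] + [2/(s + 2)] + [-1/(s + 6)].
Invert each term: 3/(s + 4) ↔ 3e^(-4t); 2/(s + 2) ↔ 2e^(-2t); -1/(s + 6) ↔ -e^(-6t).

2*exp(-2*t) + 3*exp(-4*t) - exp(-6*t)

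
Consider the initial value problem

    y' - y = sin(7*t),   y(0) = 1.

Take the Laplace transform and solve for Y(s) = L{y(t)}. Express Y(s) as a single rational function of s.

Y(s) = (s^2 + 56)/(s^3 - s^2 + 49*s - 49)

Transform both sides with L{·}.
With L{y'} = sY - y(0) = sY - 1: the LHS transforms to (s - 1)Y - (1).
The right side is L{sin(7*t)} = 7/(s^2 + 49).
So (s - 1)Y = 7/(s^2 + 49) + (1).
Isolate Y and clear denominators.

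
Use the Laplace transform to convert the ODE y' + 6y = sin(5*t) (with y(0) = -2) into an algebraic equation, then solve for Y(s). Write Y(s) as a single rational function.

Y(s) = (-2*s^2 - 45)/(s^3 + 6*s^2 + 25*s + 150)

Laplace-transform each side.
Using L{y'} = sY - y(0) = sY - (-2), the left side becomes (s + 6)Y - (-2).
The right side is L{sin(5*t)} = 5/(s^2 + 25).
So (s + 6)Y = 5/(s^2 + 25) + (-2).
Solve for Y(s) and write it as one ratio of polynomials.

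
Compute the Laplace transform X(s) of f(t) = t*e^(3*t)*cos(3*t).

L{cos(3t)} = s/(s^2 + 9).
Multiplying by e^(3t) shifts s → s - 3, so L{e^(3*t)*cos(3*t)} = (s - 3)/((s - 3)^2 + 9).
Then apply L{t·g(t)} = -d/ds[G(s)] with G(s) = (s - 3)/((s - 3)^2 + 9):
differentiating 1 time and applying the sign gives s*(s - 6)/(s^2 - 6*s + 18)^2.

X(s) = s*(s - 6)/(s^2 - 6*s + 18)^2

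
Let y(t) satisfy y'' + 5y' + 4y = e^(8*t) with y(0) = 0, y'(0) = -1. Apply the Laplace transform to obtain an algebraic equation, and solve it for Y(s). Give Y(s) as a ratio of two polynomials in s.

Y(s) = (-s + 9)/(s^3 - 3*s^2 - 36*s - 32)

Take the Laplace transform of both sides.
The derivative rules (L{y''} = s^2 Y - s·y(0) - y'(0) and L{y'} = sY - y(0), with y(0) = 0, y'(0) = -1) turn the left side into (s^2 + 5*s + 4)Y - (-1).
The right side is L{e^(8*t)} = 1/(s - 8).
So (s^2 + 5*s + 4)Y = 1/(s - 8) + (-1).
Solve for Y(s) and write it as one ratio of polynomials.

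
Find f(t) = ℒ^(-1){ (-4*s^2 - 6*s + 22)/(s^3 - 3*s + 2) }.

f(t) = 4*t*exp(t) - 6*exp(t) + 2*exp(-2*t)

Factor the denominator: s^3 - 3*s + 2 = (s - 1)^2*(s + 2).
Partial fraction decomposition gives [-6/(s - 1)] + [4/(s - 1)^2] + [2/(s + 2)].
Invert each term: -6/(s - 1) ↔ -6e^(t); 4/(s - 1)^2 ↔ 4t·e^(t); 2/(s + 2) ↔ 2e^(-2t).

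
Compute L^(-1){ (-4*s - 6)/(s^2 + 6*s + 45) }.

Complete the square in the denominator: s^2 + 6*s + 45 = (s + 3)^2 + 6^2.
Split the numerator to match: -4*s - 6 = -4·(s + 3) + 1·6.
Invert each term: -4·(s + 3)/((s + 3)^2 + 36) ↔ -4e^(-3t)cos(6t); 1·6/((s + 3)^2 + 36) ↔ e^(-3t)sin(6t).

exp(-3*t)*sin(6*t) - 4*exp(-3*t)*cos(6*t)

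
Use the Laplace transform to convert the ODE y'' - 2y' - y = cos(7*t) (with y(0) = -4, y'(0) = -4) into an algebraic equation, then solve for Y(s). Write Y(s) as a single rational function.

Y(s) = (-4*s^3 + 4*s^2 - 195*s + 196)/(s^4 - 2*s^3 + 48*s^2 - 98*s - 49)

Laplace-transform each side.
Using L{y''} = s^2 Y - s·y(0) - y'(0) and L{y'} = sY - y(0), with y(0) = -4, y'(0) = -4, the left side becomes (s^2 - 2*s - 1)Y - (-4*s + 4).
The right side is L{cos(7*t)} = s/(s^2 + 49).
So (s^2 - 2*s - 1)Y = s/(s^2 + 49) + (-4*s + 4).
Solve for Y(s) and write it as one ratio of polynomials.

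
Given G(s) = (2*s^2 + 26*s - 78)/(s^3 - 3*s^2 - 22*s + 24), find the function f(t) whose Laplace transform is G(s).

f(t) = 3*exp(6*t) + 2*exp(t) - 3*exp(-4*t)

Factor the denominator: s^3 - 3*s^2 - 22*s + 24 = (s - 6)*(s - 1)*(s + 4).
Partial fraction decomposition gives [-3/(s + 4)] + [2/(s - 1)] + [3/(s - 6)].
Invert each term: -3/(s + 4) ↔ -3e^(-4t); 2/(s - 1) ↔ 2e^(t); 3/(s - 6) ↔ 3e^(6t).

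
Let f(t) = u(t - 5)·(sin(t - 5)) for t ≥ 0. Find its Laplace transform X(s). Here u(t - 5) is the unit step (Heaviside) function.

By the second shifting theorem, L{u(t - c)·g(t - c)} = e^(-cs)·G(s) with c = 5 and G(s) = L{g(t)}.
L{sin(t)} = 1/(s^2 + 1).

X(s) = exp(-5*s)/(s^2 + 1)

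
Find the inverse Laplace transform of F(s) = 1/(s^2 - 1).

sinh(t)

Since L{sinh(t)} = 1/(s^2 - 1), the inverse is sinh(t).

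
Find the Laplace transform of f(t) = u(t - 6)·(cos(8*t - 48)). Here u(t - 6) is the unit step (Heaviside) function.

By the second shifting theorem, L{u(t - c)·g(t - c)} = e^(-cs)·H(s) with c = 6 and H(s) = L{g(t)}.
L{cos(8t)} = s/(s^2 + 64).

s*exp(-6*s)/(s^2 + 64)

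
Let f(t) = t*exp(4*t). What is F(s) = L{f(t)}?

F(s) = (s - 4)^(-2)

L{e^(4t)} = 1/(s - 4).
Then apply L{t·g(t)} = -d/ds[G(s)] with G(s) = 1/(s - 4):
differentiating 1 time and applying the sign gives (s - 4)^(-2).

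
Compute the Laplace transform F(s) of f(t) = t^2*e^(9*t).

L{e^(9t)} = 1/(s - 9).
Then apply L{t^2·g(t)} = (-1)^2 d^2/ds^2[G(s)] with G(s) = 1/(s - 9):
differentiating 2 times and applying the sign gives 2/(s - 9)^3.

F(s) = 2/(s - 9)^3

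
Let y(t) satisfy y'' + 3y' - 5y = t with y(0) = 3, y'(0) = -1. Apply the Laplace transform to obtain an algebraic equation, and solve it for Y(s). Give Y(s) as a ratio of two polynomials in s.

Y(s) = (3*s^3 + 8*s^2 + 1)/(s^4 + 3*s^3 - 5*s^2)

Take the Laplace transform of both sides.
The derivative rules (L{y''} = s^2 Y - s·y(0) - y'(0) and L{y'} = sY - y(0), with y(0) = 3, y'(0) = -1) turn the left side into (s^2 + 3*s - 5)Y - (3*s + 8).
The right side is L{t} = s^(-2).
So (s^2 + 3*s - 5)Y = s^(-2) + (3*s + 8).
Divide through and combine into a single rational function.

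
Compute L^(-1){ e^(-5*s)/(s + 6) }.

The factor e^(-5s) signals a time shift by c = 5 (second shifting theorem).
L{e^(-6t)} = 1/(s + 6), so L^-1{1/(s + 6)} = e^(-6*t).
Hence the inverse is u(t - 5) times that function evaluated at t - 5.

Heaviside(t - 5)*(exp(-6*t + 30))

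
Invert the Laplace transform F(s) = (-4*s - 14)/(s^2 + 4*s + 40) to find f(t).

Complete the square in the denominator: s^2 + 4*s + 40 = (s + 2)^2 + 6^2.
Split the numerator to match: -4*s - 14 = -4·(s + 2) - 1·6.
Invert each term: -4·(s + 2)/((s + 2)^2 + 36) ↔ -4e^(-2t)cos(6t); -1·6/((s + 2)^2 + 36) ↔ -e^(-2t)sin(6t).

f(t) = -exp(-2*t)*sin(6*t) - 4*exp(-2*t)*cos(6*t)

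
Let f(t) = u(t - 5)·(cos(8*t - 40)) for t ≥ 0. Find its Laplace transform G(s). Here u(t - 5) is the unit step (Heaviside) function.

G(s) = s*exp(-5*s)/(s^2 + 64)

By the second shifting theorem, L{u(t - c)·g(t - c)} = e^(-cs)·H(s) with c = 5 and H(s) = L{g(t)}.
L{cos(8t)} = s/(s^2 + 64).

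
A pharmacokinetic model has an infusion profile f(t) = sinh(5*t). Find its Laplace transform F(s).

F(s) = 5/(s^2 - 25)

L{sinh(5t)} = 5/(s^2 - 25).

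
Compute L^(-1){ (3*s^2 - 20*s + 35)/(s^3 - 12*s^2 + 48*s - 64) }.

Factor the denominator: s^3 - 12*s^2 + 48*s - 64 = (s - 4)^3.
Partial fraction decomposition gives [3/(s - 4)] + [4/(s - 4)^2] + [3/(s - 4)^3].
Invert each term: 3/(s - 4) ↔ 3e^(4t); 4/(s - 4)^2 ↔ 4t·e^(4t); 3/(s - 4)^3 ↔ (3/2)t^2·e^(4t).

3*t^2*exp(4*t)/2 + 4*t*exp(4*t) + 3*exp(4*t)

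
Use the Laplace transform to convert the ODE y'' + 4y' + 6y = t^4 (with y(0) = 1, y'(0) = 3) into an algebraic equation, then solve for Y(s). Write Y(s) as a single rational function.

Y(s) = (s^6 + 7*s^5 + 24)/(s^7 + 4*s^6 + 6*s^5)

Laplace-transform each side.
With L{y''} = s^2 Y - s·y(0) - y'(0) and L{y'} = sY - y(0), with y(0) = 1, y'(0) = 3: the LHS transforms to (s^2 + 4*s + 6)Y - (s + 7).
The right side is L{t^4} = 24/s^5.
So (s^2 + 4*s + 6)Y = 24/s^5 + (s + 7).
Divide through and combine into a single rational function.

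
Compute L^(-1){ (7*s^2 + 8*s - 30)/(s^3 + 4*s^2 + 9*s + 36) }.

Factor the denominator: s^3 + 4*s^2 + 9*s + 36 = (s + 4)*(s^2 + 9).
Partial fraction decomposition gives [2/(s + 4)] + [5*s/(s^2 + 9)] + [-12/(s^2 + 9)].
Invert each term: 2/(s + 4) ↔ 2e^(-4t); 5·s/(s^2 + 9) ↔ 5cos(3t); -4·3/(s^2 + 9) ↔ -4sin(3t).

-4*sin(3*t) + 5*cos(3*t) + 2*exp(-4*t)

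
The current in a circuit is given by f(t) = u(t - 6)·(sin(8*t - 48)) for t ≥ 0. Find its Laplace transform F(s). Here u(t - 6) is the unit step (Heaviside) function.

By the second shifting theorem, L{u(t - c)·g(t - c)} = e^(-cs)·G(s) with c = 6 and G(s) = L{g(t)}.
L{sin(8t)} = 8/(s^2 + 64).

F(s) = 8*exp(-6*s)/(s^2 + 64)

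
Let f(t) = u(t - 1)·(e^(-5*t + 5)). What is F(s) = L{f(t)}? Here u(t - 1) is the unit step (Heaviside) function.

By the second shifting theorem, L{u(t - c)·g(t - c)} = e^(-cs)·G(s) with c = 1 and G(s) = L{g(t)}.
L{e^(-5t)} = 1/(s + 5).

F(s) = exp(-s)/(s + 5)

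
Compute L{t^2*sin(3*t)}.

18*(s^2 - 3)/(s^2 + 9)^3

L{sin(3t)} = 3/(s^2 + 9).
Then apply L{t^2·g(t)} = (-1)^2 d^2/ds^2[G(s)] with G(s) = 3/(s^2 + 9):
differentiating 2 times and applying the sign gives 18*(s^2 - 3)/(s^2 + 9)^3.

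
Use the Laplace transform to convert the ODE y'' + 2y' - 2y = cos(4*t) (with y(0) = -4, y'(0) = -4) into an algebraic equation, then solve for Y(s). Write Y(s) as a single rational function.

Y(s) = (-4*s^3 - 12*s^2 - 63*s - 192)/(s^4 + 2*s^3 + 14*s^2 + 32*s - 32)

Take the Laplace transform of both sides.
Using L{y''} = s^2 Y - s·y(0) - y'(0) and L{y'} = sY - y(0), with y(0) = -4, y'(0) = -4, the left side becomes (s^2 + 2*s - 2)Y - (-4*s - 12).
The right side is L{cos(4*t)} = s/(s^2 + 16).
So (s^2 + 2*s - 2)Y = s/(s^2 + 16) + (-4*s - 12).
Divide through and combine into a single rational function.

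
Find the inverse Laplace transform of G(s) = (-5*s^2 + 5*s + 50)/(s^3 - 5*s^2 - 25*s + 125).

-5*t*exp(5*t) - 4*exp(5*t) - exp(-5*t)

Factor the denominator: s^3 - 5*s^2 - 25*s + 125 = (s - 5)^2*(s + 5).
Partial fraction decomposition gives [-4/(s - 5)] + [-5/(s - 5)^2] + [-1/(s + 5)].
Invert each term: -4/(s - 5) ↔ -4e^(5t); -5/(s - 5)^2 ↔ -5t·e^(5t); -1/(s + 5) ↔ -e^(-5t).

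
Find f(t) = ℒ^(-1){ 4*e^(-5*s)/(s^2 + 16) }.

f(t) = Heaviside(t - 5)*(sin(4*t - 20))

The factor e^(-5s) signals a time shift by c = 5 (second shifting theorem).
L{sin(4t)} = 4/(s^2 + 16), so L^-1{4/(s^2 + 16)} = sin(4*t).
Hence the inverse is u(t - 5) times that function evaluated at t - 5.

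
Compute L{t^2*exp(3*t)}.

2/(s - 3)^3

L{e^(3t)} = 1/(s - 3).
Then apply L{t^2·g(t)} = (-1)^2 d^2/ds^2[G(s)] with G(s) = 1/(s - 3):
differentiating 2 times and applying the sign gives 2/(s - 3)^3.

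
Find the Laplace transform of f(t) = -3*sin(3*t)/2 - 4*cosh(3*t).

-4*s/(s^2 - 9) - 9/(2*(s^2 + 9))

The transform is linear, so treat each term independently.
(-4)·[L{cosh(3t)} = s/(s^2 - 9)]; (-3/2)·[L{sin(3t)} = 3/(s^2 + 9)].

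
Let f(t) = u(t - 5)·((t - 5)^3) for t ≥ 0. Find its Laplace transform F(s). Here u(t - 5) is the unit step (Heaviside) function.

F(s) = 6*exp(-5*s)/s^4

By the second shifting theorem, L{u(t - c)·g(t - c)} = e^(-cs)·G(s) with c = 5 and G(s) = L{g(t)}.
L{t^3} = 3!/s^4 = 6/s^4.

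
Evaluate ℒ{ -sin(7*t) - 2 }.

Apply the Laplace transform termwise.
L{-2} = -2/s; (-1)·[L{sin(7t)} = 7/(s^2 + 49)].

-7/(s^2 + 49) - 2/s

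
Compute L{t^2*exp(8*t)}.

2/(s - 8)^3

L{e^(8t)} = 1/(s - 8).
Then apply L{t^2·g(t)} = (-1)^2 d^2/ds^2[G(s)] with G(s) = 1/(s - 8):
differentiating 2 times and applying the sign gives 2/(s - 8)^3.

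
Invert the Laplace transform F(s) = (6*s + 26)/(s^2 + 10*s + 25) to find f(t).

Factor the denominator: s^2 + 10*s + 25 = (s + 5)^2.
Partial fraction decomposition gives [6/(s + 5)] + [-4/(s + 5)^2].
Invert each term: 6/(s + 5) ↔ 6e^(-5t); -4/(s + 5)^2 ↔ -4t·e^(-5t).

f(t) = -4*t*exp(-5*t) + 6*exp(-5*t)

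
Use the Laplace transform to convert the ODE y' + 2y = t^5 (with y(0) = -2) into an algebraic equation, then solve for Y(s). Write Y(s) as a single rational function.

Y(s) = (-2*s^6 + 120)/(s^7 + 2*s^6)

Apply the Laplace transform to the equation.
The derivative rules (L{y'} = sY - y(0) = sY - (-2)) turn the left side into (s + 2)Y - (-2).
The right side is L{t^5} = 120/s^6.
So (s + 2)Y = 120/s^6 + (-2).
Solve for Y(s) and write it as one ratio of polynomials.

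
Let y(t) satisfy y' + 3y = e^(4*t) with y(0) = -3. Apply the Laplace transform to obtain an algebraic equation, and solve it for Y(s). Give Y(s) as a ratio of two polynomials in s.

Y(s) = (-3*s + 13)/(s^2 - s - 12)

Take the Laplace transform of both sides.
With L{y'} = sY - y(0) = sY - (-3): the LHS transforms to (s + 3)Y - (-3).
The right side is L{e^(4*t)} = 1/(s - 4).
So (s + 3)Y = 1/(s - 4) + (-3).
Isolate Y and clear denominators.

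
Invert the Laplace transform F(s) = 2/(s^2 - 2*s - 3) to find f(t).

f(t) = exp(t)*sinh(2*t)

Rewrite the denominator: s^2 - 2*s - 3 = (s - 1)^2 - 4.
The form in (s - 1) signals a first-shifting-theorem factor e^(t).
Since L{sinh(2t)} = 2/(s^2 - 4), the inverse is exp(t)*sinh(2*t).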